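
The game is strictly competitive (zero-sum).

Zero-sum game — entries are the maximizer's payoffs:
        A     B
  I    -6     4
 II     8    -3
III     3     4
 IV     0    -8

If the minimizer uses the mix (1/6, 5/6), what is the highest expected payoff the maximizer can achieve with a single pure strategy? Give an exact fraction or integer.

23/6

I: (-6)·(1/6) + (4)·(5/6) = 7/3.
II: (8)·(1/6) + (-3)·(5/6) = -7/6.
III: (3)·(1/6) + (4)·(5/6) = 23/6.
IV: (0)·(1/6) + (-8)·(5/6) = -20/3.
The best pure response is III with expected payoff 23/6.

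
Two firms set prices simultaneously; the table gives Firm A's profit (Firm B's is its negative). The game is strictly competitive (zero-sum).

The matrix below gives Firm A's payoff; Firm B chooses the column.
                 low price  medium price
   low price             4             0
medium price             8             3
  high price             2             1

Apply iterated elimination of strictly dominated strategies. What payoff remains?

3

Column low price is strictly dominated by medium price for Firm B (0<4, 3<8, 1<2); eliminate low price.
Row high price is strictly dominated by row medium price (3>1); eliminate high price.
Row low price is strictly dominated by row medium price (3>0); eliminate low price.
Only (medium price, medium price) remains, with payoff 3.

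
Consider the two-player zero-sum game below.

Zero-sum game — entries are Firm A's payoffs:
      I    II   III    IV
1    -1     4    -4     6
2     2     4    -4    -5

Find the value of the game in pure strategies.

-4

Row minima: -4, -5 → Firm A's maximin is -4.
Column maxima: 2, 4, -4, 6 → Firm B's minimax is -4.
They coincide at (1, III), so the value is -4.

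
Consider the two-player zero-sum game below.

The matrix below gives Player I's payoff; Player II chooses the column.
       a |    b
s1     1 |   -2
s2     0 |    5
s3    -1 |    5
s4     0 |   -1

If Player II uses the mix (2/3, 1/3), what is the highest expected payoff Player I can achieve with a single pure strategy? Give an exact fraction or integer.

s1: (1)·(2/3) + (-2)·(1/3) = 0.
s2: (0)·(2/3) + (5)·(1/3) = 5/3.
s3: (-1)·(2/3) + (5)·(1/3) = 1.
s4: (0)·(2/3) + (-1)·(1/3) = -1/3.
The best pure response is s2 with expected payoff 5/3.

5/3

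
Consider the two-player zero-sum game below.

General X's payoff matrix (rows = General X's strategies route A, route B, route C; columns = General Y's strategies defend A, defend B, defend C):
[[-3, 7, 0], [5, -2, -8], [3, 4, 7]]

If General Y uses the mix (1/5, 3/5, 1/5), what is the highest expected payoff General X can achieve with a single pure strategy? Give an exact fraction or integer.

22/5

route A: (-3)·(1/5) + (7)·(3/5) + (0)·(1/5) = 18/5.
route B: (5)·(1/5) + (-2)·(3/5) + (-8)·(1/5) = -9/5.
route C: (3)·(1/5) + (4)·(3/5) + (7)·(1/5) = 22/5.
The best pure response is route C with expected payoff 22/5.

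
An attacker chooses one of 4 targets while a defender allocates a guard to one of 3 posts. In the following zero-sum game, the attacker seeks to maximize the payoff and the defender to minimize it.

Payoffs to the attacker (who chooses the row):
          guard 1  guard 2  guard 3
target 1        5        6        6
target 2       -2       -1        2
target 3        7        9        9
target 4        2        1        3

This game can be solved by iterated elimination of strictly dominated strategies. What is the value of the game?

Row target 1 is strictly dominated by row target 3 (7>5, 9>6, 9>6); eliminate target 1.
Column guard 3 is strictly dominated by guard 1 for the defender (-2<2, 7<9, 2<3); eliminate guard 3.
Row target 2 is strictly dominated by row target 3 (7>-2, 9>-1); eliminate target 2.
Row target 4 is strictly dominated by row target 3 (7>2, 9>1); eliminate target 4.
Column guard 2 is strictly dominated by guard 1 for the defender (7<9); eliminate guard 2.
Only (target 3, guard 1) remains, with payoff 7.

7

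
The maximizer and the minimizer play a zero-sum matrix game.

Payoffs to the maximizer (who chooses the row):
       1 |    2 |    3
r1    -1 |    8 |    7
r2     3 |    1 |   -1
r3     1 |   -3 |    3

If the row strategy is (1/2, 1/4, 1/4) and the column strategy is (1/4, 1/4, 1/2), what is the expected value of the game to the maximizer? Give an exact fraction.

3

Against (1/4, 1/4, 1/2), each row's expected payoff is r1: 21/4; r2: 1/2; r3: 1.
Taking the (1/2, 1/4, 1/4)-weighted average: (1/2)·(21/4) + (1/4)·(1/2) + (1/4)·(1) = 3.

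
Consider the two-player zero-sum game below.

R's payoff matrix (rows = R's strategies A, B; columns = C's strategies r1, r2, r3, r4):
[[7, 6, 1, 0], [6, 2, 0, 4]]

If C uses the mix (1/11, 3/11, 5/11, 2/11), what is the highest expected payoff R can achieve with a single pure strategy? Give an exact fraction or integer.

A: (7)·(1/11) + (6)·(3/11) + (1)·(5/11) + (0)·(2/11) = 30/11.
B: (6)·(1/11) + (2)·(3/11) + (0)·(5/11) + (4)·(2/11) = 20/11.
The best pure response is A with expected payoff 30/11.

30/11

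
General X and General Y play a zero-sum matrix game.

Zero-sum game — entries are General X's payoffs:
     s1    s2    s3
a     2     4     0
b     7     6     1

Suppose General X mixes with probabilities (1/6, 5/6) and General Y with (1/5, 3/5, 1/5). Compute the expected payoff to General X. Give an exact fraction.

24/5

Against (1/5, 3/5, 1/5), each row's expected payoff is a: 14/5; b: 26/5.
Taking the (1/6, 5/6)-weighted average: (1/6)·(14/5) + (5/6)·(26/5) = 24/5.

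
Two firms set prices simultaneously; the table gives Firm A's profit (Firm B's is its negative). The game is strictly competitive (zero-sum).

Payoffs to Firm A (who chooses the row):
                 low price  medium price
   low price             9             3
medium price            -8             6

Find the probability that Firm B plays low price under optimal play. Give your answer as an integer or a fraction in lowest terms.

3/20

Row minima are 3 and -8, so Firm A's maximin is 3; column maxima are 9 and 6, so Firm B's minimax is 6. These differ, so the equilibrium is in mixed strategies.
Let Firm B play low price with probability q. Firm A is indifferent when 9q + 3(1−q) = −8q + 6(1−q), giving q = 3/20.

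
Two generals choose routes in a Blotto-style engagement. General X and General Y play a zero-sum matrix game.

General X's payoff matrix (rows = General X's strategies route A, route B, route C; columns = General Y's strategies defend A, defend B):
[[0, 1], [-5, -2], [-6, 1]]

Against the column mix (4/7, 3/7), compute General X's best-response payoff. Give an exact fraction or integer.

3/7

route A: (0)·(4/7) + (1)·(3/7) = 3/7.
route B: (-5)·(4/7) + (-2)·(3/7) = -26/7.
route C: (-6)·(4/7) + (1)·(3/7) = -3.
The best pure response is route A with expected payoff 3/7.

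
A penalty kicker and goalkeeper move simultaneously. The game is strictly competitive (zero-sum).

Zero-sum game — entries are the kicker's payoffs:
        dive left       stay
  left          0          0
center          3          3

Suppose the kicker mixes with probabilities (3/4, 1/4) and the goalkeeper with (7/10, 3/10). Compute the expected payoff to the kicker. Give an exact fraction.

3/4

Against (7/10, 3/10), each row's expected payoff is left: 0; center: 3.
Taking the (3/4, 1/4)-weighted average: (3/4)·(0) + (1/4)·(3) = 3/4.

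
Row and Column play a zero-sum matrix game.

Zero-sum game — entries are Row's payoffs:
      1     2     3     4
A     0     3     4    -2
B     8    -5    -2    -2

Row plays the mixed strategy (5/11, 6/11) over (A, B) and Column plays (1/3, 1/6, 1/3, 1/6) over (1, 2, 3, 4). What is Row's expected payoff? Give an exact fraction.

25/22

Against (1/3, 1/6, 1/3, 1/6), each row's expected payoff is A: 3/2; B: 5/6.
Taking the (5/11, 6/11)-weighted average: (5/11)·(3/2) + (6/11)·(5/6) = 25/22.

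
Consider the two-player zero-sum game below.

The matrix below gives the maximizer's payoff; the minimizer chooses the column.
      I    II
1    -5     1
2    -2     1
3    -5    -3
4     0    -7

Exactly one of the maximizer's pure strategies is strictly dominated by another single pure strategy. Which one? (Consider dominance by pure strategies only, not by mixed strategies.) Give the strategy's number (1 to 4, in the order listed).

3

Compare 3 with 2: -2 > -5, 1 > -3.
So 2 strictly dominates 3 for the maximizer; 3 is strictly dominated.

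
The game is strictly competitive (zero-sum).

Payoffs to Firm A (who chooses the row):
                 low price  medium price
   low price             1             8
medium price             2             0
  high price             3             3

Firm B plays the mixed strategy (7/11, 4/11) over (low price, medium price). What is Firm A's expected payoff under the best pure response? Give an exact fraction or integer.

low price: (1)·(7/11) + (8)·(4/11) = 39/11.
medium price: (2)·(7/11) + (0)·(4/11) = 14/11.
high price: (3)·(7/11) + (3)·(4/11) = 3.
The best pure response is low price with expected payoff 39/11.

39/11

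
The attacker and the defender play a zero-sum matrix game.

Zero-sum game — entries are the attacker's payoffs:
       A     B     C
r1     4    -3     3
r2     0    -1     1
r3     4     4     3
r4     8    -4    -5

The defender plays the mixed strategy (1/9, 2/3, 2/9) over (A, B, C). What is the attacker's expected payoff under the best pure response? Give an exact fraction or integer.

r1: (4)·(1/9) + (-3)·(2/3) + (3)·(2/9) = -8/9.
r2: (0)·(1/9) + (-1)·(2/3) + (1)·(2/9) = -4/9.
r3: (4)·(1/9) + (4)·(2/3) + (3)·(2/9) = 34/9.
r4: (8)·(1/9) + (-4)·(2/3) + (-5)·(2/9) = -26/9.
The best pure response is r3 with expected payoff 34/9.

34/9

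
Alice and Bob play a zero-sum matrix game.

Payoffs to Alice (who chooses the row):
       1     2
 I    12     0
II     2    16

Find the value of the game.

Row minima are 0 and 2, so Alice's maximin is 2; column maxima are 12 and 16, so Bob's minimax is 12. These differ, so the equilibrium is in mixed strategies.
Let Alice play I with probability p. Bob is indifferent when 12p + 2(1−p) = 16(1−p), giving p = 7/13.
Let Bob play 1 with probability q. Alice is indifferent when 12q = 2q + 16(1−q), giving q = 8/13.
The value is 12·(8/13) + (0)·(5/13) = 96/13.

96/13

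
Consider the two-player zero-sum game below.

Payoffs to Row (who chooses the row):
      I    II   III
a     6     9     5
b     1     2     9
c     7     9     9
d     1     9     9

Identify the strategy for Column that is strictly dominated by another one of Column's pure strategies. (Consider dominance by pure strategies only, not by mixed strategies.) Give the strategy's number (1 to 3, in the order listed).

2

Column prefers columns that give Row less. Compare II with I: 6 < 9, 1 < 2, 7 < 9, 1 < 9.
So I strictly dominates II for Column; II is strictly dominated.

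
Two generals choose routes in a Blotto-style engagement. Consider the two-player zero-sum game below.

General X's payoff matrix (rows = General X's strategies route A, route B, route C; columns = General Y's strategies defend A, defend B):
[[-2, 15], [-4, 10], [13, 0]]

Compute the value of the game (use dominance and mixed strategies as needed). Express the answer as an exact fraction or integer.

Row route B is strictly dominated by row route A, so General X never plays it.
The remaining 2×2 game on (route A, route C) × (defend A, defend B) has no saddle point. Let General X play route A with probability p; indifference gives −2p + 13(1−p) = 15p, so p = 13/30.
Similarly General Y's optimal q on defend A is 1/2, and the value is -2·(1/2) + (15)·(1/2) = 13/2.

13/2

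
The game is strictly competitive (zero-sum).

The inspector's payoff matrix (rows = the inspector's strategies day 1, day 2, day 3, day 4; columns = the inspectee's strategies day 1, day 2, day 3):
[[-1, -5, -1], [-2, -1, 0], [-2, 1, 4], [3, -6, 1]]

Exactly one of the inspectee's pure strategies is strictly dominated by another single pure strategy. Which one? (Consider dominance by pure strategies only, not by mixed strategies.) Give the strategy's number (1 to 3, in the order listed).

The inspectee prefers columns that give the inspector less. Compare day 3 with day 2: -5 < -1, -1 < 0, 1 < 4, -6 < 1.
So day 2 strictly dominates day 3 for the inspectee; day 3 is strictly dominated.

3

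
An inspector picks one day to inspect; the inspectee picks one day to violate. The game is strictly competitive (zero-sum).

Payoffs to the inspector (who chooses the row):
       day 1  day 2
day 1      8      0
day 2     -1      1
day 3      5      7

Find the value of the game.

28/5

Row day 2 is strictly dominated by row day 3, so the inspector never plays it.
The remaining 2×2 game on (day 1, day 3) × (day 1, day 2) has no saddle point. Let the inspector play day 1 with probability p; indifference gives 8p + 5(1−p) = 7(1−p), so p = 1/5.
Similarly the inspectee's optimal q on day 1 is 7/10, and the value is 8·(7/10) + (0)·(3/10) = 28/5.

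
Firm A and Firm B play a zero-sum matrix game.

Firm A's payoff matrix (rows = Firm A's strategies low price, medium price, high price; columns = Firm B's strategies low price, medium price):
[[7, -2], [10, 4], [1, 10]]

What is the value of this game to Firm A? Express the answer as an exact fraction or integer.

Row low price is strictly dominated by row medium price, so Firm A never plays it.
The remaining 2×2 game on (medium price, high price) × (low price, medium price) has no saddle point. Let Firm A play medium price with probability p; indifference gives 10p + (1−p) = 4p + 10(1−p), so p = 3/5.
Similarly Firm B's optimal q on low price is 2/5, and the value is 10·(2/5) + (4)·(3/5) = 32/5.

32/5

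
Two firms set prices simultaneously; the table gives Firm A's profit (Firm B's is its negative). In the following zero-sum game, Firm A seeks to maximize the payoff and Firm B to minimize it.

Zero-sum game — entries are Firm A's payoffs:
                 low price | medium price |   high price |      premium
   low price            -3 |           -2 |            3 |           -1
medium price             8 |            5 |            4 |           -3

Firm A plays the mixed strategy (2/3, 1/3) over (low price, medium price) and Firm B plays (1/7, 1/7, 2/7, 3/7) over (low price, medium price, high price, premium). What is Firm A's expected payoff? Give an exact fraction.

Against (1/7, 1/7, 2/7, 3/7), each row's expected payoff is low price: -2/7; medium price: 12/7.
Taking the (2/3, 1/3)-weighted average: (2/3)·(-2/7) + (1/3)·(12/7) = 8/21.

8/21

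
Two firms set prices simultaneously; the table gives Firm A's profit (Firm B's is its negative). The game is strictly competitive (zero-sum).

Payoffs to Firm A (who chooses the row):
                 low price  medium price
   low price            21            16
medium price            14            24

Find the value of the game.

Row minima are 16 and 14, so Firm A's maximin is 16; column maxima are 21 and 24, so Firm B's minimax is 21. These differ, so the equilibrium is in mixed strategies.
Let Firm A play low price with probability p. Firm B is indifferent when 21p + 14(1−p) = 16p + 24(1−p), giving p = 2/3.
Let Firm B play low price with probability q. Firm A is indifferent when 21q + 16(1−q) = 14q + 24(1−q), giving q = 8/15.
The value is 21·(8/15) + (16)·(7/15) = 56/3.

56/3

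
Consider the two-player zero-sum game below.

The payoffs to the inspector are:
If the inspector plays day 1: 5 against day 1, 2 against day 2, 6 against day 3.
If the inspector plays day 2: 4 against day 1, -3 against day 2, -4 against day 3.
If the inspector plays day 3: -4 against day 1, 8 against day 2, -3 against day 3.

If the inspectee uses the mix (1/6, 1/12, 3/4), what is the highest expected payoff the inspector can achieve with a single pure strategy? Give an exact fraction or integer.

day 1: (5)·(1/6) + (2)·(1/12) + (6)·(3/4) = 11/2.
day 2: (4)·(1/6) + (-3)·(1/12) + (-4)·(3/4) = -31/12.
day 3: (-4)·(1/6) + (8)·(1/12) + (-3)·(3/4) = -9/4.
The best pure response is day 1 with expected payoff 11/2.

11/2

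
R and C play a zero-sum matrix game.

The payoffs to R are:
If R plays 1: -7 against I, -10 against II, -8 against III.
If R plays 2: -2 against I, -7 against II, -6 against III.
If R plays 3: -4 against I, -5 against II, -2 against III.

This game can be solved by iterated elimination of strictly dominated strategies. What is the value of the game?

Column I is strictly dominated by II for C (-10<-7, -7<-2, -5<-4); eliminate I.
Column III is strictly dominated by II for C (-10<-8, -7<-6, -5<-2); eliminate III.
Row 1 is strictly dominated by row 2 (-7>-10); eliminate 1.
Row 2 is strictly dominated by row 3 (-5>-7); eliminate 2.
Only (3, II) remains, with payoff -5.

-5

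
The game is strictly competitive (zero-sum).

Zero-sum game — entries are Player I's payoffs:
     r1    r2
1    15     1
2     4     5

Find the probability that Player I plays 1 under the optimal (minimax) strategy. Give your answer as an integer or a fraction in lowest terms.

1/15

Row minima are 1 and 4, so Player I's maximin is 4; column maxima are 15 and 5, so Player II's minimax is 5. These differ, so the equilibrium is in mixed strategies.
Let Player I play 1 with probability p. Player II is indifferent when 15p + 4(1−p) = p + 5(1−p), giving p = 1/15.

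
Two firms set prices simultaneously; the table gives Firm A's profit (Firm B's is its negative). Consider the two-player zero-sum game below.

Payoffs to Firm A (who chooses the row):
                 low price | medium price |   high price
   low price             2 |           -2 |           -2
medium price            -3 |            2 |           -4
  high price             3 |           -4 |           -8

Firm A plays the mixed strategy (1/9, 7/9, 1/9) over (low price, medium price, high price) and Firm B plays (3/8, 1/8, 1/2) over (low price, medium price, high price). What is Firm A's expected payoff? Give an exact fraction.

-8/3

Against (3/8, 1/8, 1/2), each row's expected payoff is low price: -1/2; medium price: -23/8; high price: -27/8.
Taking the (1/9, 7/9, 1/9)-weighted average: (1/9)·(-1/2) + (7/9)·(-23/8) + (1/9)·(-27/8) = -8/3.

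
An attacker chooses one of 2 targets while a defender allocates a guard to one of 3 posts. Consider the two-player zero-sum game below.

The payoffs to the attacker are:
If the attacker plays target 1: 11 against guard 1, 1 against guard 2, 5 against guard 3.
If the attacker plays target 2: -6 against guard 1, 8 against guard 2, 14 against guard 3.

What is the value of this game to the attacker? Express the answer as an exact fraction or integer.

Column guard 3 is strictly dominated by guard 2 for the defender (it gives the attacker more in every row).
The remaining 2×2 game on (target 1, target 2) × (guard 1, guard 2) has no saddle point. Let the attacker play target 1 with probability p; indifference gives 11p − 6(1−p) = p + 8(1−p), so p = 7/12.
Similarly the defender's optimal q on guard 1 is 7/24, and the value is 11·(7/24) + (1)·(17/24) = 47/12.

47/12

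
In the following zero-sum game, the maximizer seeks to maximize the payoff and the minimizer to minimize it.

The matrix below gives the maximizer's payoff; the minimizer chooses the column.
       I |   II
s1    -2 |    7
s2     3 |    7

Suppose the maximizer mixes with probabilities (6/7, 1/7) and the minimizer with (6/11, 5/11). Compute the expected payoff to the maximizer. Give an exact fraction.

191/77

Against (6/11, 5/11), each row's expected payoff is s1: 23/11; s2: 53/11.
Taking the (6/7, 1/7)-weighted average: (6/7)·(23/11) + (1/7)·(53/11) = 191/77.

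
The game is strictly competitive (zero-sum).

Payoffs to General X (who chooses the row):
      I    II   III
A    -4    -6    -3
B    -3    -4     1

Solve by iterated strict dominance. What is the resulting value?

Row A is strictly dominated by row B (-3>-4, -4>-6, 1>-3); eliminate A.
Column I is strictly dominated by II for General Y (-4<-3); eliminate I.
Column III is strictly dominated by II for General Y (-4<1); eliminate III.
Only (B, II) remains, with payoff -4.

-4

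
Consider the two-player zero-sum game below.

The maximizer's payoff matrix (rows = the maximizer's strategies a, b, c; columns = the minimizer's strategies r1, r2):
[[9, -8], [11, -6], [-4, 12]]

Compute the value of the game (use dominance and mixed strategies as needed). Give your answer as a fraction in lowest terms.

Row a is strictly dominated by row b, so the maximizer never plays it.
The remaining 2×2 game on (b, c) × (r1, r2) has no saddle point. Let the maximizer play b with probability p; indifference gives 11p − 4(1−p) = −6p + 12(1−p), so p = 16/33.
Similarly the minimizer's optimal q on r1 is 6/11, and the value is 11·(6/11) + (-6)·(5/11) = 36/11.

36/11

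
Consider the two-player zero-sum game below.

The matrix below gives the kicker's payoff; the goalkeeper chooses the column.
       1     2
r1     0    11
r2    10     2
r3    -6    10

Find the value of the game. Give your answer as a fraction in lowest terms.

Row r3 is strictly dominated by row r1, so the kicker never plays it.
The remaining 2×2 game on (r1, r2) × (1, 2) has no saddle point. Let the kicker play r1 with probability p; indifference gives 10(1−p) = 11p + 2(1−p), so p = 8/19.
Similarly the goalkeeper's optimal q on 1 is 9/19, and the value is 0·(9/19) + (11)·(10/19) = 110/19.

110/19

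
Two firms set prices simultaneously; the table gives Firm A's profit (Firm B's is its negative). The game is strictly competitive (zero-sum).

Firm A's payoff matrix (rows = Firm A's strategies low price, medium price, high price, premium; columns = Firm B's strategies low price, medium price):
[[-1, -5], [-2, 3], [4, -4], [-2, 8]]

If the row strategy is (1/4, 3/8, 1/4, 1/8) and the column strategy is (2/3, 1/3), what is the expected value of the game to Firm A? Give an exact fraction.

Against (2/3, 1/3), each row's expected payoff is low price: -7/3; medium price: -1/3; high price: 4/3; premium: 4/3.
Taking the (1/4, 3/8, 1/4, 1/8)-weighted average: (1/4)·(-7/3) + (3/8)·(-1/3) + (1/4)·(4/3) + (1/8)·(4/3) = -5/24.

-5/24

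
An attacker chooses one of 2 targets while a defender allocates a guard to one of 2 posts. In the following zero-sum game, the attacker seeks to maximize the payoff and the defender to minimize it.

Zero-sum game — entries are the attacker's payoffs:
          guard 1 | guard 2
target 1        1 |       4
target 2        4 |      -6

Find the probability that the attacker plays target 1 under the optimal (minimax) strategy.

10/13

Row minima are 1 and -6, so the attacker's maximin is 1; column maxima are 4 and 4, so the defender's minimax is 4. These differ, so the equilibrium is in mixed strategies.
Let the attacker play target 1 with probability p. The defender is indifferent when p + 4(1−p) = 4p − 6(1−p), giving p = 10/13.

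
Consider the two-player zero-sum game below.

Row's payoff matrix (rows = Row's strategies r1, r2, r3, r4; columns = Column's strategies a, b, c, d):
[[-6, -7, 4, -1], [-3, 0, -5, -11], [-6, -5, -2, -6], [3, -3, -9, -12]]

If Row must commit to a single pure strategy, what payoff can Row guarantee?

The worst-case payoff for each row is r1: -7, r2: -11, r3: -6, r4: -12.
The best of these is -6.

-6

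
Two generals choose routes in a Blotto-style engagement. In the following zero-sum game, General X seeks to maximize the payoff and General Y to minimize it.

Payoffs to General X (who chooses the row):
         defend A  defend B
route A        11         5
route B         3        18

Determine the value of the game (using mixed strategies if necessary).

61/7

Row minima are 5 and 3, so General X's maximin is 5; column maxima are 11 and 18, so General Y's minimax is 11. These differ, so the equilibrium is in mixed strategies.
Let General X play route A with probability p. General Y is indifferent when 11p + 3(1−p) = 5p + 18(1−p), giving p = 5/7.
Let General Y play defend A with probability q. General X is indifferent when 11q + 5(1−q) = 3q + 18(1−q), giving q = 13/21.
The value is 11·(13/21) + (5)·(8/21) = 61/7.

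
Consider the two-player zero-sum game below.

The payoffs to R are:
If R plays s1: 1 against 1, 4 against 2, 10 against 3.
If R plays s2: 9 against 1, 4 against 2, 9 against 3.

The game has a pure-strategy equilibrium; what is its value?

Row minima: 1, 4 → R's maximin is 4.
Column maxima: 9, 4, 10 → C's minimax is 4.
They coincide at (s2, 2), so the value is 4.

4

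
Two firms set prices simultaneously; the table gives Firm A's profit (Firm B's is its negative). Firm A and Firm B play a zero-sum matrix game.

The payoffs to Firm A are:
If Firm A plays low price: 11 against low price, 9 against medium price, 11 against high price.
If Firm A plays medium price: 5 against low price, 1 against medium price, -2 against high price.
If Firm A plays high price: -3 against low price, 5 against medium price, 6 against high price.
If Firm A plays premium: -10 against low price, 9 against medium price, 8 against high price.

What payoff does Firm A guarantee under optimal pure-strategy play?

Row minima: 9, -2, -3, -10 → Firm A's maximin is 9.
Column maxima: 11, 9, 11 → Firm B's minimax is 9.
They coincide at (low price, medium price), so the value is 9.

9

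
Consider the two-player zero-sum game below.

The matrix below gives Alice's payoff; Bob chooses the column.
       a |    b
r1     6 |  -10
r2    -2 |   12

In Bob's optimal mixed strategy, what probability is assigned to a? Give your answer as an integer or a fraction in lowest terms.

Row minima are -10 and -2, so Alice's maximin is -2; column maxima are 6 and 12, so Bob's minimax is 6. These differ, so the equilibrium is in mixed strategies.
Let Bob play a with probability q. Alice is indifferent when 6q − 10(1−q) = −2q + 12(1−q), giving q = 11/15.

11/15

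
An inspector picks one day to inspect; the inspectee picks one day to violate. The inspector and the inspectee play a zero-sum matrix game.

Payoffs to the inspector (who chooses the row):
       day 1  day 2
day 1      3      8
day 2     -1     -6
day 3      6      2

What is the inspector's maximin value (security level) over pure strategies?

The worst-case payoff for each row is day 1: 3, day 2: -6, day 3: 2.
The best of these is 3.

3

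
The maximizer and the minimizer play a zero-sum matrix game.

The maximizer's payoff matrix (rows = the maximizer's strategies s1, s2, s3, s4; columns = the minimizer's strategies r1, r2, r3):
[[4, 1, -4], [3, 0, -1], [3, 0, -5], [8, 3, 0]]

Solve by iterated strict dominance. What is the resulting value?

Row s3 is strictly dominated by row s1 (4>3, 1>0, -4>-5); eliminate s3.
Row s1 is strictly dominated by row s4 (8>4, 3>1, 0>-4); eliminate s1.
Column r1 is strictly dominated by r2 for the minimizer (0<3, 3<8); eliminate r1.
Column r2 is strictly dominated by r3 for the minimizer (-1<0, 0<3); eliminate r2.
Row s2 is strictly dominated by row s4 (0>-1); eliminate s2.
Only (s4, r3) remains, with payoff 0.

0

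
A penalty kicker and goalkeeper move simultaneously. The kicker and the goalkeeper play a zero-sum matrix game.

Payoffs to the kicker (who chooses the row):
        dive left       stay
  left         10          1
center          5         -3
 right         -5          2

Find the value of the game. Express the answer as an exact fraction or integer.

25/16

Row center is strictly dominated by row left, so the kicker never plays it.
The remaining 2×2 game on (left, right) × (dive left, stay) has no saddle point. Let the kicker play left with probability p; indifference gives 10p − 5(1−p) = p + 2(1−p), so p = 7/16.
Similarly the goalkeeper's optimal q on dive left is 1/16, and the value is 10·(1/16) + (1)·(15/16) = 25/16.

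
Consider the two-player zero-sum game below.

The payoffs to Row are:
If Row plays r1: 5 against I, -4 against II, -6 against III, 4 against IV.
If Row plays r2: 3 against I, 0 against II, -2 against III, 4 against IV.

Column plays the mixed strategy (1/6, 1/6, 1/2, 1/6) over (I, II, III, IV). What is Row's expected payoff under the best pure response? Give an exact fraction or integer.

r1: (5)·(1/6) + (-4)·(1/6) + (-6)·(1/2) + (4)·(1/6) = -13/6.
r2: (3)·(1/6) + (0)·(1/6) + (-2)·(1/2) + (4)·(1/6) = 1/6.
The best pure response is r2 with expected payoff 1/6.

1/6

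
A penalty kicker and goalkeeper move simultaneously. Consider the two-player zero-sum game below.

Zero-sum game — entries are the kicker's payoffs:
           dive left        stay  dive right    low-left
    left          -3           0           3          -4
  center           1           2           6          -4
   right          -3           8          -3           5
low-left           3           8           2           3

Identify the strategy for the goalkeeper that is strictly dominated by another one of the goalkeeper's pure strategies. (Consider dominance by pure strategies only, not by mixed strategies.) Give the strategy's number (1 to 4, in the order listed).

The goalkeeper prefers columns that give the kicker less. Compare stay with dive left: -3 < 0, 1 < 2, -3 < 8, 3 < 8.
So dive left strictly dominates stay for the goalkeeper; stay is strictly dominated.

2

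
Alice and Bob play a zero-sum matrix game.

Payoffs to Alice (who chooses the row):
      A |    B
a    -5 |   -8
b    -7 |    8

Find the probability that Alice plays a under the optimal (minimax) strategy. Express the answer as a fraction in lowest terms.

Row minima are -8 and -7, so Alice's maximin is -7; column maxima are -5 and 8, so Bob's minimax is -5. These differ, so the equilibrium is in mixed strategies.
Let Alice play a with probability p. Bob is indifferent when −5p − 7(1−p) = −8p + 8(1−p), giving p = 5/6.

5/6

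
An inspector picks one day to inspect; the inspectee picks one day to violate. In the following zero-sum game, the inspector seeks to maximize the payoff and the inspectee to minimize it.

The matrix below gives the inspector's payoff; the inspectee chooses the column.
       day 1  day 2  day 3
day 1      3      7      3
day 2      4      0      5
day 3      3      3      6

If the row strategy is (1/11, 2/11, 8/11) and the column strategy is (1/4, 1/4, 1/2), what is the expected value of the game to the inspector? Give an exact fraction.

47/11

Against (1/4, 1/4, 1/2), each row's expected payoff is day 1: 4; day 2: 7/2; day 3: 9/2.
Taking the (1/11, 2/11, 8/11)-weighted average: (1/11)·(4) + (2/11)·(7/2) + (8/11)·(9/2) = 47/11.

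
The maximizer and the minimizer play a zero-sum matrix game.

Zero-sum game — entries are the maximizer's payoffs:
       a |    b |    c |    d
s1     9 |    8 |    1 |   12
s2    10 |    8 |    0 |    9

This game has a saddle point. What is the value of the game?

1

Row minima: 1, 0 → the maximizer's maximin is 1.
Column maxima: 10, 8, 1, 12 → the minimizer's minimax is 1.
They coincide at (s1, c), so the value is 1.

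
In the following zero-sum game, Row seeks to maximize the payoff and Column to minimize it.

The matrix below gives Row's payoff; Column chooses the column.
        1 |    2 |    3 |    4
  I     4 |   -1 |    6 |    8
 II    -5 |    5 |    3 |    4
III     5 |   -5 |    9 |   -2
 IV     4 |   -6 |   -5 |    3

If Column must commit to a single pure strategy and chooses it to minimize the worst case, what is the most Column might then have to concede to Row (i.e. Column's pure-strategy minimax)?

5

The worst case (largest entry) in each column is 1: 5, 2: 5, 3: 9, 4: 8.
The best (smallest) of these is 5.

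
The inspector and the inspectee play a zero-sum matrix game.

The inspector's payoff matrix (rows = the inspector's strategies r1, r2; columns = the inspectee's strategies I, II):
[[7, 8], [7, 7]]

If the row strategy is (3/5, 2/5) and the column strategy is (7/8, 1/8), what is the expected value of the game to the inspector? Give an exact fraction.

Against (7/8, 1/8), each row's expected payoff is r1: 57/8; r2: 7.
Taking the (3/5, 2/5)-weighted average: (3/5)·(57/8) + (2/5)·(7) = 283/40.

283/40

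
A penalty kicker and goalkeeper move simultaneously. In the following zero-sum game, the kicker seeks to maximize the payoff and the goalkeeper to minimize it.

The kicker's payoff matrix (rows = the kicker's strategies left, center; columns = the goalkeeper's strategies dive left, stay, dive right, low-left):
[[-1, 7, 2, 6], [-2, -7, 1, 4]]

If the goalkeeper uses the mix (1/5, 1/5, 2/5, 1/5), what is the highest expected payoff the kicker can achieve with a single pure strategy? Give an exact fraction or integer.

left: (-1)·(1/5) + (7)·(1/5) + (2)·(2/5) + (6)·(1/5) = 16/5.
center: (-2)·(1/5) + (-7)·(1/5) + (1)·(2/5) + (4)·(1/5) = -3/5.
The best pure response is left with expected payoff 16/5.

16/5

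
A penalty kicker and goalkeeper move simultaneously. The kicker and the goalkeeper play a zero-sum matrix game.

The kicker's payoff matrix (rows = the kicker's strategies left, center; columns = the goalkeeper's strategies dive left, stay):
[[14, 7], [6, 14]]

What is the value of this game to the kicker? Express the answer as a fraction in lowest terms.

154/15

Row minima are 7 and 6, so the kicker's maximin is 7; column maxima are 14 and 14, so the goalkeeper's minimax is 14. These differ, so the equilibrium is in mixed strategies.
Let the kicker play left with probability p. The goalkeeper is indifferent when 14p + 6(1−p) = 7p + 14(1−p), giving p = 8/15.
Let the goalkeeper play dive left with probability q. The kicker is indifferent when 14q + 7(1−q) = 6q + 14(1−q), giving q = 7/15.
The value is 14·(7/15) + (7)·(8/15) = 154/15.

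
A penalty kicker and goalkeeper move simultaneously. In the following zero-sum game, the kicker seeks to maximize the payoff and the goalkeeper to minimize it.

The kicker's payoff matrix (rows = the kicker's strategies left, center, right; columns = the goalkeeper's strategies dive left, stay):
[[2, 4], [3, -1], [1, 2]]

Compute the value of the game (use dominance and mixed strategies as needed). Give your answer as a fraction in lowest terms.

7/3

Row right is strictly dominated by row left, so the kicker never plays it.
The remaining 2×2 game on (left, center) × (dive left, stay) has no saddle point. Let the kicker play left with probability p; indifference gives 2p + 3(1−p) = 4p − (1−p), so p = 2/3.
Similarly the goalkeeper's optimal q on dive left is 5/6, and the value is 2·(5/6) + (4)·(1/6) = 7/3.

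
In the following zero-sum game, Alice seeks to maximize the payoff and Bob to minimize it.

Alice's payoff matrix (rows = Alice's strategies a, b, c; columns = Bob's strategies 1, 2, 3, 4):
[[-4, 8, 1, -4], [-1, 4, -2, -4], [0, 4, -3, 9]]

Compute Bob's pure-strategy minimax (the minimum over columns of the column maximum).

0

The worst case (largest entry) in each column is 1: 0, 2: 8, 3: 1, 4: 9.
The best (smallest) of these is 0.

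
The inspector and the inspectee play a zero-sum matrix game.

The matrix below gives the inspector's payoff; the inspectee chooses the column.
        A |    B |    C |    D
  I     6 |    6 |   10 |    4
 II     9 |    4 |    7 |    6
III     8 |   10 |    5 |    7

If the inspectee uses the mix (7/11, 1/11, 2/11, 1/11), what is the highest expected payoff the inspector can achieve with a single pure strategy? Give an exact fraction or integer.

87/11

I: (6)·(7/11) + (6)·(1/11) + (10)·(2/11) + (4)·(1/11) = 72/11.
II: (9)·(7/11) + (4)·(1/11) + (7)·(2/11) + (6)·(1/11) = 87/11.
III: (8)·(7/11) + (10)·(1/11) + (5)·(2/11) + (7)·(1/11) = 83/11.
The best pure response is II with expected payoff 87/11.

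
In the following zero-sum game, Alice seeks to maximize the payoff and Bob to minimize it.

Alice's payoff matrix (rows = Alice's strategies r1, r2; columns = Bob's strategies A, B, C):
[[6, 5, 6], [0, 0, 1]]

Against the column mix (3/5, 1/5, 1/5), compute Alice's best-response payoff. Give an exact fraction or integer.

r1: (6)·(3/5) + (5)·(1/5) + (6)·(1/5) = 29/5.
r2: (0)·(3/5) + (0)·(1/5) + (1)·(1/5) = 1/5.
The best pure response is r1 with expected payoff 29/5.

29/5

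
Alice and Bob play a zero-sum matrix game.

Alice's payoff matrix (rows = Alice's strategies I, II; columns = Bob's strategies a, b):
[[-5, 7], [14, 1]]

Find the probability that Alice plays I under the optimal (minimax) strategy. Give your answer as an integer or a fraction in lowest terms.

Row minima are -5 and 1, so Alice's maximin is 1; column maxima are 14 and 7, so Bob's minimax is 7. These differ, so the equilibrium is in mixed strategies.
Let Alice play I with probability p. Bob is indifferent when −5p + 14(1−p) = 7p + (1−p), giving p = 13/25.

13/25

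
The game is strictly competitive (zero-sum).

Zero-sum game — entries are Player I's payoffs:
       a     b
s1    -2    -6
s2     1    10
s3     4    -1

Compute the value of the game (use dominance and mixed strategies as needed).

41/14

Row s1 is strictly dominated by row s3, so Player I never plays it.
The remaining 2×2 game on (s2, s3) × (a, b) has no saddle point. Let Player I play s2 with probability p; indifference gives p + 4(1−p) = 10p − (1−p), so p = 5/14.
Similarly Player II's optimal q on a is 11/14, and the value is 1·(11/14) + (10)·(3/14) = 41/14.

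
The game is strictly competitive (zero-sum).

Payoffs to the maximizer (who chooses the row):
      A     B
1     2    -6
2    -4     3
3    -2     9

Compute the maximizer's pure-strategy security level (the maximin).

The worst-case payoff for each row is 1: -6, 2: -4, 3: -2.
The best of these is -2.

-2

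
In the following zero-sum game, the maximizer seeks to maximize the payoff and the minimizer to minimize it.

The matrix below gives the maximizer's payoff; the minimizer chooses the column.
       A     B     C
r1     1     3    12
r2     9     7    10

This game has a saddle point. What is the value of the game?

Row minima: 1, 7 → the maximizer's maximin is 7.
Column maxima: 9, 7, 12 → the minimizer's minimax is 7.
They coincide at (r2, B), so the value is 7.

7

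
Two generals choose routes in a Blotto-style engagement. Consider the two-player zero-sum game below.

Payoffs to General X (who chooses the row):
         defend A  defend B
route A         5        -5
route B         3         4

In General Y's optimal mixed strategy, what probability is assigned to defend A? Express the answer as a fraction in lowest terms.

9/11

Row minima are -5 and 3, so General X's maximin is 3; column maxima are 5 and 4, so General Y's minimax is 4. These differ, so the equilibrium is in mixed strategies.
Let General Y play defend A with probability q. General X is indifferent when 5q − 5(1−q) = 3q + 4(1−q), giving q = 9/11.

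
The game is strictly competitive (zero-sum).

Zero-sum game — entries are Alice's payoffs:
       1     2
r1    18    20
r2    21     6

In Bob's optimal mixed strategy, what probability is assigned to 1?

14/17

Row minima are 18 and 6, so Alice's maximin is 18; column maxima are 21 and 20, so Bob's minimax is 20. These differ, so the equilibrium is in mixed strategies.
Let Bob play 1 with probability q. Alice is indifferent when 18q + 20(1−q) = 21q + 6(1−q), giving q = 14/17.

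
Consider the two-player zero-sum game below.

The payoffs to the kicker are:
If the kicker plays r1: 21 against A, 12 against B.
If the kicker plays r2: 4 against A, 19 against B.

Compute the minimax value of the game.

Row minima are 12 and 4, so the kicker's maximin is 12; column maxima are 21 and 19, so the goalkeeper's minimax is 19. These differ, so the equilibrium is in mixed strategies.
Let the kicker play r1 with probability p. The goalkeeper is indifferent when 21p + 4(1−p) = 12p + 19(1−p), giving p = 5/8.
Let the goalkeeper play A with probability q. The kicker is indifferent when 21q + 12(1−q) = 4q + 19(1−q), giving q = 7/24.
The value is 21·(7/24) + (12)·(17/24) = 117/8.

117/8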